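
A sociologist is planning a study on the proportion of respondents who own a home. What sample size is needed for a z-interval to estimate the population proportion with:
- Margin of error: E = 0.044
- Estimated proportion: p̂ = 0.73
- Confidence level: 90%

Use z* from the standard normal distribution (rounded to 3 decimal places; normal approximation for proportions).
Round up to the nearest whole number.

Using z* for proportion z-interval (normal approximation).

For 90% confidence, z* = 1.645 (from standard normal table)

Sample size formula for proportion z-interval: n = z*²p̂(1-p̂)/E²

n = 1.645² × 0.73 × 0.27 / 0.044²
  = 2.706025 × 0.1971 / 0.001936
  = 275.4946

Round up to the nearest whole number: n = 276

276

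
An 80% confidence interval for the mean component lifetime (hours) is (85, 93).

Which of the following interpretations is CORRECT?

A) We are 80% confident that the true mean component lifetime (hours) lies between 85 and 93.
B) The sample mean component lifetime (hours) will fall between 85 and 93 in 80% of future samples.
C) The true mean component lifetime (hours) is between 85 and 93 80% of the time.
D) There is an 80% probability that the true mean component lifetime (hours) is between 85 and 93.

A confidence interval represents our confidence in the procedure, not a probability statement about the parameter.

Key concept: If we repeated this sampling process many times and computed an 80% CI each time, about 80% of those intervals would contain the true population parameter.

For this specific interval (85, 93):
- Midpoint (point estimate): 89
- Margin of error: 4

The correct interpretation is the one stating confidence that the true parameter lies in the interval — option A.

A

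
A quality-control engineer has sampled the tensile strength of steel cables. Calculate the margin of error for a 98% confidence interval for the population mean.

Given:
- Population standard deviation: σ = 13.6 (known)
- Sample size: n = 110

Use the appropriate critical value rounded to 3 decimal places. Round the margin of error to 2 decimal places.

The population standard deviation σ is known, so use the z-interval margin of error formula.

For 98% confidence, z* = 2.326 (from standard normal table)

Margin of error formula for z-interval: E = z* × σ/√n

E = 2.326 × 13.6/√110
  = 2.326 × 1.296709
  = 3.0161

Rounded to 2 decimal places:

3.02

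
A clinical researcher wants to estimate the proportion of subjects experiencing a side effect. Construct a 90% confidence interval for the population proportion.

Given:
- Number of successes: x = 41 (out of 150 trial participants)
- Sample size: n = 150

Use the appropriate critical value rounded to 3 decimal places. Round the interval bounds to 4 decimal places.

Sample proportion: p̂ = 41/150 = 0.273333

Check conditions for normal approximation:
  np̂ = 41 ≥ 10 ✓
  n(1-p̂) = 109 ≥ 10 ✓

The sample is large enough, so use a z-interval (normal approximation) for the proportion.

For 90% confidence, z* = 1.645 (from standard normal table)

Standard error: SE = √(p̂(1-p̂)/n) = √(0.273333×0.726667/150) = 0.03638885

Margin of error: E = z* × SE = 1.645 × 0.03638885 = 0.059860

Z-interval: p̂ ± E = 0.273333 ± 0.059860 = (0.213474, 0.333193)

Rounded to 4 decimal places:

(0.2135, 0.3332)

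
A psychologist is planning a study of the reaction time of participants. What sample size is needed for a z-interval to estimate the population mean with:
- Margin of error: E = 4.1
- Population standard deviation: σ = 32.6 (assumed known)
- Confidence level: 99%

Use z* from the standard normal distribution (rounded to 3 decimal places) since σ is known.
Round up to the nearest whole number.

Using z* since population σ is known (z-interval formula).

For 99% confidence, z* = 2.576 (from standard normal table)

Sample size formula for z-interval: n = (z*σ/E)²

n = (2.576 × 32.6 / 4.1)²
  = (20.482341)²
  = 419.5263

Round up to the nearest whole number: n = 420

420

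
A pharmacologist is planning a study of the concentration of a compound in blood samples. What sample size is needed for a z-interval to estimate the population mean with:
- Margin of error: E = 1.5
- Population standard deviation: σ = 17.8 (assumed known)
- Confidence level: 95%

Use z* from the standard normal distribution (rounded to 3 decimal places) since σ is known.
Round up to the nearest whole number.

Using z* since population σ is known (z-interval formula).

For 95% confidence, z* = 1.96 (from standard normal table)

Sample size formula for z-interval: n = (z*σ/E)²

n = (1.96 × 17.8 / 1.5)²
  = (23.258667)²
  = 540.9656

Round up to the nearest whole number: n = 541

541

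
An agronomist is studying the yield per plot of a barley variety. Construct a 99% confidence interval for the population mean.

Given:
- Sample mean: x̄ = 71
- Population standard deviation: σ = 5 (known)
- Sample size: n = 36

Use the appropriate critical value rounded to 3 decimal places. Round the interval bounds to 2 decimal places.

The population standard deviation σ is known, so use a z-interval (standard normal critical value).

For 99% confidence, z* = 2.576 (from standard normal table)

Standard error: SE = σ/√n = 5/√36 = 0.833333

Margin of error: E = z* × SE = 2.576 × 0.833333 = 2.1467

Z-interval: x̄ ± E = 71 ± 2.1467 = (68.8533, 73.1467)

Rounded to 2 decimal places:

(68.85, 73.15)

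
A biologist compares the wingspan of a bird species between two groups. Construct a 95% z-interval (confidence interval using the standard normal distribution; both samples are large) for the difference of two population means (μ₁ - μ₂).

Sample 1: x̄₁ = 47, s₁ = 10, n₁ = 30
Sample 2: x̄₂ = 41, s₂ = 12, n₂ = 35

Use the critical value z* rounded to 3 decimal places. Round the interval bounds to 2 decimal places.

Both samples are large (n₁ = 30 ≥ 30, n₂ = 35 ≥ 30), so a z-interval for the difference of means applies.

Point estimate: x̄₁ - x̄₂ = 47 - 41 = 6

Standard error: SE = √(s₁²/n₁ + s₂²/n₂)
= √(10²/30 + 12²/35)
= √(3.333333 + 4.114286)
= 2.729033

For 95% confidence, z* = 1.96 (from standard normal table)
Margin of error: E = z* × SE = 1.96 × 2.729033 = 5.3489

Z-interval: (x̄₁ - x̄₂) ± E = 6 ± 5.3489 = (0.6511, 11.3489)

Rounded to 2 decimal places:

(0.65, 11.35)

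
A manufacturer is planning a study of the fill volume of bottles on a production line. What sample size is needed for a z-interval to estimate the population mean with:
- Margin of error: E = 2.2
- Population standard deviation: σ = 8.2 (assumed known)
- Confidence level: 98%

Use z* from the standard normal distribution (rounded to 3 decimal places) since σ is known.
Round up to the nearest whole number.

Using z* since population σ is known (z-interval formula).

For 98% confidence, z* = 2.326 (from standard normal table)

Sample size formula for z-interval: n = (z*σ/E)²

n = (2.326 × 8.2 / 2.2)²
  = (8.669636)²
  = 75.1626

Round up to the nearest whole number: n = 76

76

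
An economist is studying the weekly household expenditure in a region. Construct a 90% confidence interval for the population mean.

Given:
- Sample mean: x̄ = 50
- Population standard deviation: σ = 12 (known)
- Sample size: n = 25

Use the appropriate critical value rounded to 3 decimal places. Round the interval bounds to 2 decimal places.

The population standard deviation σ is known, so use a z-interval (standard normal critical value).

For 90% confidence, z* = 1.645 (from standard normal table)

Standard error: SE = σ/√n = 12/√25 = 2.400000

Margin of error: E = z* × SE = 1.645 × 2.400000 = 3.9480

Z-interval: x̄ ± E = 50 ± 3.9480 = (46.0520, 53.9480)

Rounded to 2 decimal places:

(46.05, 53.95)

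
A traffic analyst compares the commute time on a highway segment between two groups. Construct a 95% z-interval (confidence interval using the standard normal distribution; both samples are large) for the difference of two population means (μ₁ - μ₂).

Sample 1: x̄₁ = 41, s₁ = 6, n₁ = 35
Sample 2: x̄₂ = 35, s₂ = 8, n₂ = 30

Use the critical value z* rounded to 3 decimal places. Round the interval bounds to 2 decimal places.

Both samples are large (n₁ = 35 ≥ 30, n₂ = 30 ≥ 30), so a z-interval for the difference of means applies.

Point estimate: x̄₁ - x̄₂ = 41 - 35 = 6

Standard error: SE = √(s₁²/n₁ + s₂²/n₂)
= √(6²/35 + 8²/30)
= √(1.028571 + 2.133333)
= 1.778175

For 95% confidence, z* = 1.96 (from standard normal table)
Margin of error: E = z* × SE = 1.96 × 1.778175 = 3.4852

Z-interval: (x̄₁ - x̄₂) ± E = 6 ± 3.4852 = (2.5148, 9.4852)

Rounded to 2 decimal places:

(2.51, 9.49)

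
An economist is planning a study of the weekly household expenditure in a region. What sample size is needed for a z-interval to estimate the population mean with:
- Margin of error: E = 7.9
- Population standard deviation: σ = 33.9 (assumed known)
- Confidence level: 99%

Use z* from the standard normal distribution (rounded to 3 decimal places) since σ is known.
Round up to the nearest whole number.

Using z* since population σ is known (z-interval formula).

For 99% confidence, z* = 2.576 (from standard normal table)

Sample size formula for z-interval: n = (z*σ/E)²

n = (2.576 × 33.9 / 7.9)²
  = (11.053975)²
  = 122.1904

Round up to the nearest whole number: n = 123

123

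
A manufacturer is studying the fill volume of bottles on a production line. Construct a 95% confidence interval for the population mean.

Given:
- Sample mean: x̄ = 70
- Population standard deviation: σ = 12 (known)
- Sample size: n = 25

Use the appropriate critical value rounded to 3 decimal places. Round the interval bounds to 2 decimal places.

The population standard deviation σ is known, so use a z-interval (standard normal critical value).

For 95% confidence, z* = 1.96 (from standard normal table)

Standard error: SE = σ/√n = 12/√25 = 2.400000

Margin of error: E = z* × SE = 1.96 × 2.400000 = 4.7040

Z-interval: x̄ ± E = 70 ± 4.7040 = (65.2960, 74.7040)

Rounded to 2 decimal places:

(65.30, 74.70)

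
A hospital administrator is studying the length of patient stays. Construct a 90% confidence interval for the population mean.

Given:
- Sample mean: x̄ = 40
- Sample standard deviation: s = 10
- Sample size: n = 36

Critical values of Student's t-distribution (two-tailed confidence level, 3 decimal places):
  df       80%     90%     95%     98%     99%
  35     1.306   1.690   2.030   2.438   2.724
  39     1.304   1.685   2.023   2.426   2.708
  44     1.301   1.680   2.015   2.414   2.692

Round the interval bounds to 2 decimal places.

The population standard deviation σ is unknown (only the sample standard deviation s is given), so use a t-interval with df = n - 1 = 36 - 1 = 35.

For 90% confidence with df = 35, t* = 1.690 (from t-table)

Standard error: SE = s/√n = 10/√36 = 1.666667

Margin of error: E = t* × SE = 1.690 × 1.666667 = 2.8167

T-interval: x̄ ± E = 40 ± 2.8167 = (37.1833, 42.8167)

Rounded to 2 decimal places:

(37.18, 42.82)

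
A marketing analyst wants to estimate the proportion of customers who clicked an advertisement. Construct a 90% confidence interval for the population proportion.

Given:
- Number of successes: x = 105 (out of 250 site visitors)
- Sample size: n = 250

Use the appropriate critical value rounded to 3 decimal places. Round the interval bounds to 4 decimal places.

Sample proportion: p̂ = 105/250 = 0.420000

Check conditions for normal approximation:
  np̂ = 105 ≥ 10 ✓
  n(1-p̂) = 145 ≥ 10 ✓

The sample is large enough, so use a z-interval (normal approximation) for the proportion.

For 90% confidence, z* = 1.645 (from standard normal table)

Standard error: SE = √(p̂(1-p̂)/n) = √(0.420000×0.580000/250) = 0.03121538

Margin of error: E = z* × SE = 1.645 × 0.03121538 = 0.051349

Z-interval: p̂ ± E = 0.420000 ± 0.051349 = (0.368651, 0.471349)

Rounded to 4 decimal places:

(0.3687, 0.4713)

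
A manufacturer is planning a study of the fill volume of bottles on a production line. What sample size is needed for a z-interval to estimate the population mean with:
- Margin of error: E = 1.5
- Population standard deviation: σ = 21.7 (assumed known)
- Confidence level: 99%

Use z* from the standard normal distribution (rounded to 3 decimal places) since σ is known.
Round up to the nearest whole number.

Using z* since population σ is known (z-interval formula).

For 99% confidence, z* = 2.576 (from standard normal table)

Sample size formula for z-interval: n = (z*σ/E)²

n = (2.576 × 21.7 / 1.5)²
  = (37.266133)²
  = 1388.7647

Round up to the nearest whole number: n = 1389

1389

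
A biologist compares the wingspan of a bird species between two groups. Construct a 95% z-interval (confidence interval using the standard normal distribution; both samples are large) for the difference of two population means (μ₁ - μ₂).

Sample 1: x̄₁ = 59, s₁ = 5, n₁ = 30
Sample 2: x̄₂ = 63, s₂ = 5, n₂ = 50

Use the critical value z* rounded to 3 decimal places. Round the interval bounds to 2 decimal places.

Both samples are large (n₁ = 30 ≥ 30, n₂ = 50 ≥ 30), so a z-interval for the difference of means applies.

Point estimate: x̄₁ - x̄₂ = 59 - 63 = -4

Standard error: SE = √(s₁²/n₁ + s₂²/n₂)
= √(5²/30 + 5²/50)
= √(0.833333 + 0.500000)
= 1.154701

For 95% confidence, z* = 1.96 (from standard normal table)
Margin of error: E = z* × SE = 1.96 × 1.154701 = 2.2632

Z-interval: (x̄₁ - x̄₂) ± E = -4 ± 2.2632 = (-6.2632, -1.7368)

Rounded to 2 decimal places:

(-6.26, -1.74)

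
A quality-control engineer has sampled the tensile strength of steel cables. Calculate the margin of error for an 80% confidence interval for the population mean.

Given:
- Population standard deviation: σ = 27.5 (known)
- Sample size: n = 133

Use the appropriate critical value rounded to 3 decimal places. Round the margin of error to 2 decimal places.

The population standard deviation σ is known, so use the z-interval margin of error formula.

For 80% confidence, z* = 1.282 (from standard normal table)

Margin of error formula for z-interval: E = z* × σ/√n

E = 1.282 × 27.5/√133
  = 1.282 × 2.384552
  = 3.0570

Rounded to 2 decimal places:

3.06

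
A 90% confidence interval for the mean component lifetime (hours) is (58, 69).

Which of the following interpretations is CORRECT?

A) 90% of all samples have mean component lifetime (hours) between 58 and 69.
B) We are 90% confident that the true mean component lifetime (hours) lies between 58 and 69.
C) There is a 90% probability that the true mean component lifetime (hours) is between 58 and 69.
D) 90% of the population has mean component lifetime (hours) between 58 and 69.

A confidence interval represents our confidence in the procedure, not a probability statement about the parameter.

Key concept: If we repeated this sampling process many times and computed a 90% CI each time, about 90% of those intervals would contain the true population parameter.

For this specific interval (58, 69):
- Midpoint (point estimate): 63.5
- Margin of error: 5.5

The correct interpretation is the one stating confidence that the true parameter lies in the interval — option B.

B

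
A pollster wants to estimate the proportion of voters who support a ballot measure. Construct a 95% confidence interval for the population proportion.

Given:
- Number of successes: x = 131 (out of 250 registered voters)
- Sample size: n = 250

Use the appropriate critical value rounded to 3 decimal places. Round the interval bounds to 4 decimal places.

Sample proportion: p̂ = 131/250 = 0.524000

Check conditions for normal approximation:
  np̂ = 131 ≥ 10 ✓
  n(1-p̂) = 119 ≥ 10 ✓

The sample is large enough, so use a z-interval (normal approximation) for the proportion.

For 95% confidence, z* = 1.96 (from standard normal table)

Standard error: SE = √(p̂(1-p̂)/n) = √(0.524000×0.476000/250) = 0.03158633

Margin of error: E = z* × SE = 1.96 × 0.03158633 = 0.061909

Z-interval: p̂ ± E = 0.524000 ± 0.061909 = (0.462091, 0.585909)

Rounded to 4 decimal places:

(0.4621, 0.5859)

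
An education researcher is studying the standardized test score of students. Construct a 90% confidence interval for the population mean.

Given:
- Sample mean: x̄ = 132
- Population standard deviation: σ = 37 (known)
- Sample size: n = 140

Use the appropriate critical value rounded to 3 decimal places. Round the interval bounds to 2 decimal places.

The population standard deviation σ is known, so use a z-interval (standard normal critical value).

For 90% confidence, z* = 1.645 (from standard normal table)

Standard error: SE = σ/√n = 37/√140 = 3.127071

Margin of error: E = z* × SE = 1.645 × 3.127071 = 5.1440

Z-interval: x̄ ± E = 132 ± 5.1440 = (126.8560, 137.1440)

Rounded to 2 decimal places:

(126.86, 137.14)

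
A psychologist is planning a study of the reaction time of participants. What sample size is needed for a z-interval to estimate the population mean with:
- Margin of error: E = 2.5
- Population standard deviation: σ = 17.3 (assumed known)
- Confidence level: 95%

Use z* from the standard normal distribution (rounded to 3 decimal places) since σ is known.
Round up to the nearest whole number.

Using z* since population σ is known (z-interval formula).

For 95% confidence, z* = 1.96 (from standard normal table)

Sample size formula for z-interval: n = (z*σ/E)²

n = (1.96 × 17.3 / 2.5)²
  = (13.563200)²
  = 183.9604

Round up to the nearest whole number: n = 184

184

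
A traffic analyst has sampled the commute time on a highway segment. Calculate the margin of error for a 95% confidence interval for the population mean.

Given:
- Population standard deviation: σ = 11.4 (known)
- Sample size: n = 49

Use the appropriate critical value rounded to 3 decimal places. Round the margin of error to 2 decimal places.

The population standard deviation σ is known, so use the z-interval margin of error formula.

For 95% confidence, z* = 1.96 (from standard normal table)

Margin of error formula for z-interval: E = z* × σ/√n

E = 1.96 × 11.4/√49
  = 1.96 × 1.628571
  = 3.1920

Rounded to 2 decimal places:

3.19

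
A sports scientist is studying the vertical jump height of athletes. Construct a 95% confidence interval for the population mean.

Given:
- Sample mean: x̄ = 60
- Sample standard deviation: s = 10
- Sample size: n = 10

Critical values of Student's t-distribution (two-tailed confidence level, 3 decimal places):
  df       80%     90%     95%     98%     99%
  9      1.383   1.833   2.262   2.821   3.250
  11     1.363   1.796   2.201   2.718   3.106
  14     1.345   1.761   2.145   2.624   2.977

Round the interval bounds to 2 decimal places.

The population standard deviation σ is unknown (only the sample standard deviation s is given), so use a t-interval with df = n - 1 = 10 - 1 = 9.

For 95% confidence with df = 9, t* = 2.262 (from t-table)

Standard error: SE = s/√n = 10/√10 = 3.162278

Margin of error: E = t* × SE = 2.262 × 3.162278 = 7.1531

T-interval: x̄ ± E = 60 ± 7.1531 = (52.8469, 67.1531)

Rounded to 2 decimal places:

(52.85, 67.15)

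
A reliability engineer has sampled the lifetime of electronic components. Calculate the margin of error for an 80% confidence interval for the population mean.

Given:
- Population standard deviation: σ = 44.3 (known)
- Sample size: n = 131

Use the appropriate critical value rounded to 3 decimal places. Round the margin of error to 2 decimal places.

The population standard deviation σ is known, so use the z-interval margin of error formula.

For 80% confidence, z* = 1.282 (from standard normal table)

Margin of error formula for z-interval: E = z* × σ/√n

E = 1.282 × 44.3/√131
  = 1.282 × 3.870509
  = 4.9620

Rounded to 2 decimal places:

4.96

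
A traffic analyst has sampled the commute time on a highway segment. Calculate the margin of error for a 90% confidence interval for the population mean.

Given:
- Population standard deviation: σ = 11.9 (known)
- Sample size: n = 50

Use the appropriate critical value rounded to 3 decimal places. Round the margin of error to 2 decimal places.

The population standard deviation σ is known, so use the z-interval margin of error formula.

For 90% confidence, z* = 1.645 (from standard normal table)

Margin of error formula for z-interval: E = z* × σ/√n

E = 1.645 × 11.9/√50
  = 1.645 × 1.682914
  = 2.7684

Rounded to 2 decimal places:

2.77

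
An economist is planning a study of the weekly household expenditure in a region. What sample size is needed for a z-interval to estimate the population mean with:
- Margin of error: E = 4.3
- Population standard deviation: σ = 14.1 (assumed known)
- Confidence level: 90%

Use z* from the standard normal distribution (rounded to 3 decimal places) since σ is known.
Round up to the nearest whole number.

Using z* since population σ is known (z-interval formula).

For 90% confidence, z* = 1.645 (from standard normal table)

Sample size formula for z-interval: n = (z*σ/E)²

n = (1.645 × 14.1 / 4.3)²
  = (5.394070)²
  = 29.0960

Round up to the nearest whole number: n = 30

30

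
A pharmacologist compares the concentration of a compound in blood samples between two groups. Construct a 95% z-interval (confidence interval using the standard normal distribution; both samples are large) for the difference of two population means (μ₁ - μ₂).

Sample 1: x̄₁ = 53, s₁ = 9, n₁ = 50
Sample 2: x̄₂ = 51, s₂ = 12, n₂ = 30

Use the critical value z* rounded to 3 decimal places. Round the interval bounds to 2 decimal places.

Both samples are large (n₁ = 50 ≥ 30, n₂ = 30 ≥ 30), so a z-interval for the difference of means applies.

Point estimate: x̄₁ - x̄₂ = 53 - 51 = 2

Standard error: SE = √(s₁²/n₁ + s₂²/n₂)
= √(9²/50 + 12²/30)
= √(1.620000 + 4.800000)
= 2.533772

For 95% confidence, z* = 1.96 (from standard normal table)
Margin of error: E = z* × SE = 1.96 × 2.533772 = 4.9662

Z-interval: (x̄₁ - x̄₂) ± E = 2 ± 4.9662 = (-2.9662, 6.9662)

Rounded to 2 decimal places:

(-2.97, 6.97)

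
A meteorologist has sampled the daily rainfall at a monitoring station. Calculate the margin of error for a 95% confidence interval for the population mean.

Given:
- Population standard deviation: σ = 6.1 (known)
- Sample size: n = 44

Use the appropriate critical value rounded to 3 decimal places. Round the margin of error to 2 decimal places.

The population standard deviation σ is known, so use the z-interval margin of error formula.

For 95% confidence, z* = 1.96 (from standard normal table)

Margin of error formula for z-interval: E = z* × σ/√n

E = 1.96 × 6.1/√44
  = 1.96 × 0.919610
  = 1.8024

Rounded to 2 decimal places:

1.80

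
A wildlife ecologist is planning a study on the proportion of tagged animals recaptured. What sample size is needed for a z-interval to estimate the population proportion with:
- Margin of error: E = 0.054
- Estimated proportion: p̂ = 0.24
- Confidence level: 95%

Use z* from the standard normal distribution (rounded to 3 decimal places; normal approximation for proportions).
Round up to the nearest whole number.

Using z* for proportion z-interval (normal approximation).

For 95% confidence, z* = 1.96 (from standard normal table)

Sample size formula for proportion z-interval: n = z*²p̂(1-p̂)/E²

n = 1.96² × 0.24 × 0.76 / 0.054²
  = 3.8416 × 0.1824 / 0.002916
  = 240.2976

Round up to the nearest whole number: n = 241

241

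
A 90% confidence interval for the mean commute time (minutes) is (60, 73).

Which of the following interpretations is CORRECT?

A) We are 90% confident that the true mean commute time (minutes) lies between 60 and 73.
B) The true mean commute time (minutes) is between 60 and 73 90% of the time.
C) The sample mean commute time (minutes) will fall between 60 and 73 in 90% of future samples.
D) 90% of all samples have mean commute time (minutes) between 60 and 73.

A confidence interval represents our confidence in the procedure, not a probability statement about the parameter.

Key concept: If we repeated this sampling process many times and computed a 90% CI each time, about 90% of those intervals would contain the true population parameter.

For this specific interval (60, 73):
- Midpoint (point estimate): 66.5
- Margin of error: 6.5

The correct interpretation is the one stating confidence that the true parameter lies in the interval — option A.

A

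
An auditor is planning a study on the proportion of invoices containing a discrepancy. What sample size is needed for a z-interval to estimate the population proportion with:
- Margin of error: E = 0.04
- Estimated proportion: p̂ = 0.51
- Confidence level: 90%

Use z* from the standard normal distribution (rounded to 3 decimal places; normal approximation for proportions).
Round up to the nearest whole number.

Using z* for proportion z-interval (normal approximation).

For 90% confidence, z* = 1.645 (from standard normal table)

Sample size formula for proportion z-interval: n = z*²p̂(1-p̂)/E²

n = 1.645² × 0.51 × 0.49 / 0.04²
  = 2.706025 × 0.2499 / 0.0016
  = 422.6473

Round up to the nearest whole number: n = 423

423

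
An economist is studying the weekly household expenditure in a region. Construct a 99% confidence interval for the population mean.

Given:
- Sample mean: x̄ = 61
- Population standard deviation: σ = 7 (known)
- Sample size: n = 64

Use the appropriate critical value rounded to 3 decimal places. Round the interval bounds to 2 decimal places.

The population standard deviation σ is known, so use a z-interval (standard normal critical value).

For 99% confidence, z* = 2.576 (from standard normal table)

Standard error: SE = σ/√n = 7/√64 = 0.875000

Margin of error: E = z* × SE = 2.576 × 0.875000 = 2.2540

Z-interval: x̄ ± E = 61 ± 2.2540 = (58.7460, 63.2540)

Rounded to 2 decimal places:

(58.75, 63.25)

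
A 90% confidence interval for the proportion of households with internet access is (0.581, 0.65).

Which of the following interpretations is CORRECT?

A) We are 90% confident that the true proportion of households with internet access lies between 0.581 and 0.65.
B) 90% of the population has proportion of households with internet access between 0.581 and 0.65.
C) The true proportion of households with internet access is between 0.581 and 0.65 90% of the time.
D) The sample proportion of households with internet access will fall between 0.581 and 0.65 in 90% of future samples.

A confidence interval represents our confidence in the procedure, not a probability statement about the parameter.

Key concept: If we repeated this sampling process many times and computed a 90% CI each time, about 90% of those intervals would contain the true population parameter.

For this specific interval (0.581, 0.65):
- Midpoint (point estimate): 0.6155
- Margin of error: 0.0345

The correct interpretation is the one stating confidence that the true parameter lies in the interval — option A.

A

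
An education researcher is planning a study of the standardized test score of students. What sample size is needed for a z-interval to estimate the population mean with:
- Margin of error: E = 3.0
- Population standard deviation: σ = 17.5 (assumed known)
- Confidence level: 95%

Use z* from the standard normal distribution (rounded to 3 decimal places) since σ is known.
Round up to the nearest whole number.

Using z* since population σ is known (z-interval formula).

For 95% confidence, z* = 1.96 (from standard normal table)

Sample size formula for z-interval: n = (z*σ/E)²

n = (1.96 × 17.5 / 3.0)²
  = (11.433333)²
  = 130.7211

Round up to the nearest whole number: n = 131

131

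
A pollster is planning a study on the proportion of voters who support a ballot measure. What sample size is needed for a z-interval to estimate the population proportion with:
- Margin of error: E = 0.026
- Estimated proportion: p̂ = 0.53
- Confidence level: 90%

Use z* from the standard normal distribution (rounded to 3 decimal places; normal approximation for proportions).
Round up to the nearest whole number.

Using z* for proportion z-interval (normal approximation).

For 90% confidence, z* = 1.645 (from standard normal table)

Sample size formula for proportion z-interval: n = z*²p̂(1-p̂)/E²

n = 1.645² × 0.53 × 0.47 / 0.026²
  = 2.706025 × 0.2491 / 0.000676
  = 997.1462

Round up to the nearest whole number: n = 998

998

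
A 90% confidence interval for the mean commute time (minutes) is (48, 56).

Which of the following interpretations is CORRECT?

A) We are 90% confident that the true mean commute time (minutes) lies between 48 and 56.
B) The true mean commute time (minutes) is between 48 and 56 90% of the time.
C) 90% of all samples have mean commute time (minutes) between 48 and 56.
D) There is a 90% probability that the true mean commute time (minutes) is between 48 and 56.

A confidence interval represents our confidence in the procedure, not a probability statement about the parameter.

Key concept: If we repeated this sampling process many times and computed a 90% CI each time, about 90% of those intervals would contain the true population parameter.

For this specific interval (48, 56):
- Midpoint (point estimate): 52
- Margin of error: 4

The correct interpretation is the one stating confidence that the true parameter lies in the interval — option A.

A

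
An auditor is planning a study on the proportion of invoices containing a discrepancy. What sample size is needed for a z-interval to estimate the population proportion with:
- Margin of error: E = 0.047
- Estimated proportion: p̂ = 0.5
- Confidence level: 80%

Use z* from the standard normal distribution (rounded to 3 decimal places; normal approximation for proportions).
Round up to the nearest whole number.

Using z* for proportion z-interval (normal approximation).

For 80% confidence, z* = 1.282 (from standard normal table)

Sample size formula for proportion z-interval: n = z*²p̂(1-p̂)/E²

n = 1.282² × 0.5 × 0.5 / 0.047²
  = 1.643524 × 0.25 / 0.002209
  = 186.0032

Round up to the nearest whole number: n = 187

187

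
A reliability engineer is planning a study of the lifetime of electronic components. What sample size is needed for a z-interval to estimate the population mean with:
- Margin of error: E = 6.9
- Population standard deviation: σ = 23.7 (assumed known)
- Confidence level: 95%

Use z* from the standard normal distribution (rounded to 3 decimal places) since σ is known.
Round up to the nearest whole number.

Using z* since population σ is known (z-interval formula).

For 95% confidence, z* = 1.96 (from standard normal table)

Sample size formula for z-interval: n = (z*σ/E)²

n = (1.96 × 23.7 / 6.9)²
  = (6.732174)²
  = 45.3222

Round up to the nearest whole number: n = 46

46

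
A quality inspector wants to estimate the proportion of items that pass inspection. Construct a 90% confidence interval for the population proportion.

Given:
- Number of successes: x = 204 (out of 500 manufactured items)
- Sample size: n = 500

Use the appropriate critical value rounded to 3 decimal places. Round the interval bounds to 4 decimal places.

Sample proportion: p̂ = 204/500 = 0.408000

Check conditions for normal approximation:
  np̂ = 204 ≥ 10 ✓
  n(1-p̂) = 296 ≥ 10 ✓

The sample is large enough, so use a z-interval (normal approximation) for the proportion.

For 90% confidence, z* = 1.645 (from standard normal table)

Standard error: SE = √(p̂(1-p̂)/n) = √(0.408000×0.592000/500) = 0.02197890

Margin of error: E = z* × SE = 1.645 × 0.02197890 = 0.036155

Z-interval: p̂ ± E = 0.408000 ± 0.036155 = (0.371845, 0.444155)

Rounded to 4 decimal places:

(0.3718, 0.4442)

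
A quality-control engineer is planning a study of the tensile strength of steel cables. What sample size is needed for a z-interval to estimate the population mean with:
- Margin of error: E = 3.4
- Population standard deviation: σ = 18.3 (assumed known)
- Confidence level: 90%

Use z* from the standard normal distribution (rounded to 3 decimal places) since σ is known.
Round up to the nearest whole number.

Using z* since population σ is known (z-interval formula).

For 90% confidence, z* = 1.645 (from standard normal table)

Sample size formula for z-interval: n = (z*σ/E)²

n = (1.645 × 18.3 / 3.4)²
  = (8.853971)²
  = 78.3928

Round up to the nearest whole number: n = 79

79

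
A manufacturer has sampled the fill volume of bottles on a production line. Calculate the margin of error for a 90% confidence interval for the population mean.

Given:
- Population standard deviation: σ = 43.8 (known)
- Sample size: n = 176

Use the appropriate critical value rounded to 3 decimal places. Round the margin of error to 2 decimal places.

The population standard deviation σ is known, so use the z-interval margin of error formula.

For 90% confidence, z* = 1.645 (from standard normal table)

Margin of error formula for z-interval: E = z* × σ/√n

E = 1.645 × 43.8/√176
  = 1.645 × 3.301549
  = 5.4310

Rounded to 2 decimal places:

5.43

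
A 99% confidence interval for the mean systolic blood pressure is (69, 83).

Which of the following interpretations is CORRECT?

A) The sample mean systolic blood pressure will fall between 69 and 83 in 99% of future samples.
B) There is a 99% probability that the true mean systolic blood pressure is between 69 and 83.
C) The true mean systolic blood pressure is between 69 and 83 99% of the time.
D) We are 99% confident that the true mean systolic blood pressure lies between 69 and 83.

A confidence interval represents our confidence in the procedure, not a probability statement about the parameter.

Key concept: If we repeated this sampling process many times and computed a 99% CI each time, about 99% of those intervals would contain the true population parameter.

For this specific interval (69, 83):
- Midpoint (point estimate): 76
- Margin of error: 7

The correct interpretation is the one stating confidence that the true parameter lies in the interval — option D.

D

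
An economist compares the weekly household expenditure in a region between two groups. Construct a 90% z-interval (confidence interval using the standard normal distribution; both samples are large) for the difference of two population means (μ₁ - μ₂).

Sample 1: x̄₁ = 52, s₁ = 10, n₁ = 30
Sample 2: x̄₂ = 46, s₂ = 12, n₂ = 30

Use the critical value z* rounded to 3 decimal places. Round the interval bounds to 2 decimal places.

Both samples are large (n₁ = 30 ≥ 30, n₂ = 30 ≥ 30), so a z-interval for the difference of means applies.

Point estimate: x̄₁ - x̄₂ = 52 - 46 = 6

Standard error: SE = √(s₁²/n₁ + s₂²/n₂)
= √(10²/30 + 12²/30)
= √(3.333333 + 4.800000)
= 2.851900

For 90% confidence, z* = 1.645 (from standard normal table)
Margin of error: E = z* × SE = 1.645 × 2.851900 = 4.6914

Z-interval: (x̄₁ - x̄₂) ± E = 6 ± 4.6914 = (1.3086, 10.6914)

Rounded to 2 decimal places:

(1.31, 10.69)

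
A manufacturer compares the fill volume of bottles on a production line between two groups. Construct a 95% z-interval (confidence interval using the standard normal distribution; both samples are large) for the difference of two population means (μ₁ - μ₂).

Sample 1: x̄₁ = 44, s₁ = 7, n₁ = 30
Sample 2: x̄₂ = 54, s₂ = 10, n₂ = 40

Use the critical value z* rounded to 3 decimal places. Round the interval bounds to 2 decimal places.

Both samples are large (n₁ = 30 ≥ 30, n₂ = 40 ≥ 30), so a z-interval for the difference of means applies.

Point estimate: x̄₁ - x̄₂ = 44 - 54 = -10

Standard error: SE = √(s₁²/n₁ + s₂²/n₂)
= √(7²/30 + 10²/40)
= √(1.633333 + 2.500000)
= 2.033060

For 95% confidence, z* = 1.96 (from standard normal table)
Margin of error: E = z* × SE = 1.96 × 2.033060 = 3.9848

Z-interval: (x̄₁ - x̄₂) ± E = -10 ± 3.9848 = (-13.9848, -6.0152)

Rounded to 2 decimal places:

(-13.98, -6.02)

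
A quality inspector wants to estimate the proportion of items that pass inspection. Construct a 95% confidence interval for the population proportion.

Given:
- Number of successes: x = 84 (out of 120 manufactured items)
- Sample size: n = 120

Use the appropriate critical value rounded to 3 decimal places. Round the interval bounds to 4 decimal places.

Sample proportion: p̂ = 84/120 = 0.700000

Check conditions for normal approximation:
  np̂ = 84 ≥ 10 ✓
  n(1-p̂) = 36 ≥ 10 ✓

The sample is large enough, so use a z-interval (normal approximation) for the proportion.

For 95% confidence, z* = 1.96 (from standard normal table)

Standard error: SE = √(p̂(1-p̂)/n) = √(0.700000×0.300000/120) = 0.04183300

Margin of error: E = z* × SE = 1.96 × 0.04183300 = 0.081993

Z-interval: p̂ ± E = 0.700000 ± 0.081993 = (0.618007, 0.781993)

Rounded to 4 decimal places:

(0.6180, 0.7820)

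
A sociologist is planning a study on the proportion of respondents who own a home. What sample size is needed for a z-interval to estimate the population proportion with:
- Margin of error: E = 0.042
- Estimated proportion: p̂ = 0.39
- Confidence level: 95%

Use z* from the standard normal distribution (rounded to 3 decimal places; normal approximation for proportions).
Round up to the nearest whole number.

Using z* for proportion z-interval (normal approximation).

For 95% confidence, z* = 1.96 (from standard normal table)

Sample size formula for proportion z-interval: n = z*²p̂(1-p̂)/E²

n = 1.96² × 0.39 × 0.61 / 0.042²
  = 3.8416 × 0.2379 / 0.001764
  = 518.0933

Round up to the nearest whole number: n = 519

519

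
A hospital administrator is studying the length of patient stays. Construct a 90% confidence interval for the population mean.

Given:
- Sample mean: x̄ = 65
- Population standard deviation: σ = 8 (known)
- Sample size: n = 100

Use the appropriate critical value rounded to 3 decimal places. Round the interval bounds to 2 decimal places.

The population standard deviation σ is known, so use a z-interval (standard normal critical value).

For 90% confidence, z* = 1.645 (from standard normal table)

Standard error: SE = σ/√n = 8/√100 = 0.800000

Margin of error: E = z* × SE = 1.645 × 0.800000 = 1.3160

Z-interval: x̄ ± E = 65 ± 1.3160 = (63.6840, 66.3160)

Rounded to 2 decimal places:

(63.68, 66.32)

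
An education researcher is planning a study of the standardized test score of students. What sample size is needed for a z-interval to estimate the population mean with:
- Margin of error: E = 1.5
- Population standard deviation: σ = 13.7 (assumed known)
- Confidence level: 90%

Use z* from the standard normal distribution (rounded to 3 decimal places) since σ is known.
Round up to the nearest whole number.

Using z* since population σ is known (z-interval formula).

For 90% confidence, z* = 1.645 (from standard normal table)

Sample size formula for z-interval: n = (z*σ/E)²

n = (1.645 × 13.7 / 1.5)²
  = (15.024333)²
  = 225.7306

Round up to the nearest whole number: n = 226

226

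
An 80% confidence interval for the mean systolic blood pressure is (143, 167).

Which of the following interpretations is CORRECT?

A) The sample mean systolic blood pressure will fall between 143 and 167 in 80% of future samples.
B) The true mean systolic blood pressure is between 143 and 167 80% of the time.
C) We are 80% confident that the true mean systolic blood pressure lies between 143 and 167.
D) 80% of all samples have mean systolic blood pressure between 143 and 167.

A confidence interval represents our confidence in the procedure, not a probability statement about the parameter.

Key concept: If we repeated this sampling process many times and computed an 80% CI each time, about 80% of those intervals would contain the true population parameter.

For this specific interval (143, 167):
- Midpoint (point estimate): 155
- Margin of error: 12

The correct interpretation is the one stating confidence that the true parameter lies in the interval — option C.

C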